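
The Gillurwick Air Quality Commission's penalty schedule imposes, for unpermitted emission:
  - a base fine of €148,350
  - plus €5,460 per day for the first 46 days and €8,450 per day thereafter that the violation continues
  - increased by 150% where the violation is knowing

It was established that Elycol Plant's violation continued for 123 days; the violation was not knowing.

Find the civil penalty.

First 46 days: 46 × €5,460 = €251,160
Remaining days: (123 − 46) × €8,450 = €650,650
Per-day component: €251,160 + €650,650 = €901,810
Base plus per-day: €148,350 + €901,810 = €1,050,160
The violation was not knowing: no 150% increase.

€1,050,160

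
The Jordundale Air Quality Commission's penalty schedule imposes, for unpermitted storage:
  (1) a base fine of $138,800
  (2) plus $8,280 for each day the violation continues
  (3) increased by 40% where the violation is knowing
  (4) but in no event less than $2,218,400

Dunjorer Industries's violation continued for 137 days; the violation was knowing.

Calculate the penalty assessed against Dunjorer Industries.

Civil penalty: $2,218,400

Per-day component: 137 × $8,280 = $1,134,360
Base plus per-day: $138,800 + $1,134,360 = $1,273,160
Enhancement: 40% of $1,273,160 = $509,264
Enhanced fine: $1,273,160 + $509,264 = $1,782,424
Minimum $2,218,400: $1,782,424 is below the minimum → $2,218,400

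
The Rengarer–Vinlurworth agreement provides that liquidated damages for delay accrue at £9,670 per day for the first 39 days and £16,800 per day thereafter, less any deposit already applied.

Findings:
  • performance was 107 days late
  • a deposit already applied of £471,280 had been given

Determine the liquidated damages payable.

First 39 days: 39 × £9,670 = £377,130
Remaining days: (107 − 39) × £16,800 = £1,142,400
Accrued per-day damages: £377,130 + £1,142,400 = £1,519,530
Less deposit already applied: £1,519,530 − £471,280 = £1,048,250

£1,048,250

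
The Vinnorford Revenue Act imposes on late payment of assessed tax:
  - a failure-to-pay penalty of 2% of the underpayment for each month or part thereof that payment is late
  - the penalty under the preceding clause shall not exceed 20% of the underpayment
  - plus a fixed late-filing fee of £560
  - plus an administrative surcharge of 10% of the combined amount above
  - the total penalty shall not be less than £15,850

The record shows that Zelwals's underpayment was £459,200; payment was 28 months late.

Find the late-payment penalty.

£101,640

Accrued rate: 2% × 28 = 56%, capped at 20% → 20%
Failure-to-pay penalty: 20% of £459,200 = £91,840
Penalty before surcharge: £91,840 + £560 = £92,400
Administrative surcharge: 10% of £92,400 = £9,240
Total penalty: £92,400 + £9,240 = £101,640
Minimum £15,850: £101,640 meets the minimum, no increase.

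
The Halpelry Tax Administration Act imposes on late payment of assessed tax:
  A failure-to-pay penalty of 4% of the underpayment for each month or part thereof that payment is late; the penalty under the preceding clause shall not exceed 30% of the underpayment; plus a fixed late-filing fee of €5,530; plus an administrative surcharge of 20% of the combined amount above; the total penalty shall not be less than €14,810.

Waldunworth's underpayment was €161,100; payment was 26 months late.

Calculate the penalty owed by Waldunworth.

Accrued rate: 4% × 26 = 104%, capped at 30% → 30%
Failure-to-pay penalty: 30% of €161,100 = €48,330
Penalty before surcharge: €48,330 + €5,530 = €53,860
Administrative surcharge: 20% of €53,860 = €10,772
Total penalty: €53,860 + €10,772 = €64,632
Minimum €14,810: €64,632 meets the minimum, no increase.

€64,632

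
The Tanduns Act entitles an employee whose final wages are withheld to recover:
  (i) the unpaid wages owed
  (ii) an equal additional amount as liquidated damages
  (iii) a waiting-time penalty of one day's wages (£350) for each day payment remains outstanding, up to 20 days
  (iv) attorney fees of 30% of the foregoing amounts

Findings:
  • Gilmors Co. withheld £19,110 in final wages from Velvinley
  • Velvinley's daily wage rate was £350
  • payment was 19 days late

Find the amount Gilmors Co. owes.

£58,331

Liquidated damages (equal amount): £19,110
Penalty days: min(19, 20) = 19
Waiting-time penalty: 19 × £350 = £6,650
Subtotal: £19,110 + £19,110 + £6,650 = £44,870
Attorney fees: 30% of £44,870 = £13,461
Total award: £44,870 + £13,461 = £58,331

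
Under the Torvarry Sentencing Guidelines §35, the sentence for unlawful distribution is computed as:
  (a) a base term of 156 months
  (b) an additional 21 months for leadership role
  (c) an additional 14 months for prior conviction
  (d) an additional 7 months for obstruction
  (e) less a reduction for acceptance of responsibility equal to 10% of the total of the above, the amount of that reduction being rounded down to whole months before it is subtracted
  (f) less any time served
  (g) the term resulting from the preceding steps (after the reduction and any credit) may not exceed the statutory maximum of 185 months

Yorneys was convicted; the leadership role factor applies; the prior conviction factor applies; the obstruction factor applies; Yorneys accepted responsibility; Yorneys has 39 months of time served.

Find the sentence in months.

140 months

Leadership role enhancement: +21 months
Prior conviction enhancement: +14 months
Obstruction enhancement: +7 months
Adjusted term: 156 months + 21 months + 14 months + 7 months = 198 months
Acceptance of responsibility reduction: 10% of 198 months = 19 months (rounded down)
After reduction: 198 − 19 = 179 months
Less time served: 179 months − 39 months = 140 months
Cap at 185 months: 140 months is within the cap, no reduction.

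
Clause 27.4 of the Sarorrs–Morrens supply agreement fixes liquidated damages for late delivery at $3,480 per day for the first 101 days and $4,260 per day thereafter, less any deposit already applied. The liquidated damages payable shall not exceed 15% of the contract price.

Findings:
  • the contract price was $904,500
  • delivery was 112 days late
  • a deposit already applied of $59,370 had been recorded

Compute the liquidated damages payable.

$135,675

First 101 days: 101 × $3,480 = $351,480
Remaining days: (112 − 101) × $4,260 = $46,860
Accrued per-day damages: $351,480 + $46,860 = $398,340
Less deposit already applied: $398,340 − $59,370 = $338,970
Cap: 15% of $904,500 = $135,675
Cap at $135,675: $338,970 exceeds the cap → $135,675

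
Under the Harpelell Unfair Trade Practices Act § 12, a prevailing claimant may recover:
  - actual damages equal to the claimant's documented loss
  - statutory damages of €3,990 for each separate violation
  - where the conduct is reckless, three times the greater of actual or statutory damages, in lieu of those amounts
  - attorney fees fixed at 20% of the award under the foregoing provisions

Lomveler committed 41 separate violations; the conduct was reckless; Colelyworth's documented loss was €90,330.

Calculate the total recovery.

Statutory damages: 41 × €3,990 = €163,590
Greater of actual damages (€90,330) or statutory damages (€163,590): €163,590
Trebled: 3 × €163,590 = €490,770
Attorney fees: 20% of €490,770 = €98,154
Total recovery: €490,770 + €98,154 = €588,924

Total recovery: €588,924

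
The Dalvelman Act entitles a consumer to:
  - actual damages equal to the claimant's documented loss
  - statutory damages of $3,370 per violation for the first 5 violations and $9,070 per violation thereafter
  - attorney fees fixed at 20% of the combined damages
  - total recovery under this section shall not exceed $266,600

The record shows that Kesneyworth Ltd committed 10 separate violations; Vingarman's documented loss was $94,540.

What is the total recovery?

$188,088

First 5 violations: 5 × $3,370 = $16,850
Remaining violations: (10 − 5) × $9,070 = $45,350
Statutory damages: $16,850 + $45,350 = $62,200
Combined damages: $94,540 + $62,200 = $156,740
Attorney fees: 20% of $156,740 = $31,348
Total before cap: $156,740 + $31,348 = $188,088
Cap at $266,600: $188,088 is within the cap, no reduction.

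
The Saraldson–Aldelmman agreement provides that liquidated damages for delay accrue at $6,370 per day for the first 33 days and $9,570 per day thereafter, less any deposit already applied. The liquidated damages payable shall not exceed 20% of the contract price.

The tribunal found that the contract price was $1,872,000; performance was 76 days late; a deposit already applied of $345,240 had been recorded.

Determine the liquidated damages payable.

$276,480

First 33 days: 33 × $6,370 = $210,210
Remaining days: (76 − 33) × $9,570 = $411,510
Accrued per-day damages: $210,210 + $411,510 = $621,720
Less deposit already applied: $621,720 − $345,240 = $276,480
Cap: 20% of $1,872,000 = $374,400
Cap at $374,400: $276,480 is within the cap, no reduction.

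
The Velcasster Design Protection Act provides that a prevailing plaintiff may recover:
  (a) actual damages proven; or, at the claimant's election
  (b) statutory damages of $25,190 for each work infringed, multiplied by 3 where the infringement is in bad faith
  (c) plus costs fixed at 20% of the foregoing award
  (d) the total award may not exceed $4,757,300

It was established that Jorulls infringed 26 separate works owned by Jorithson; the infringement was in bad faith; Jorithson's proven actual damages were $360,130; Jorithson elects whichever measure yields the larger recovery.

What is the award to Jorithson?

$2,357,784

Statutory damages: 26 × $25,190 = $654,940
Trebled: 3 × $654,940 = $1,964,820
Greater of actual damages ($360,130) or enhanced statutory damages ($1,964,820): $1,964,820
Costs: 20% of $1,964,820 = $392,964
Award plus costs: $1,964,820 + $392,964 = $2,357,784
Cap at $4,757,300: $2,357,784 is within the cap, no reduction.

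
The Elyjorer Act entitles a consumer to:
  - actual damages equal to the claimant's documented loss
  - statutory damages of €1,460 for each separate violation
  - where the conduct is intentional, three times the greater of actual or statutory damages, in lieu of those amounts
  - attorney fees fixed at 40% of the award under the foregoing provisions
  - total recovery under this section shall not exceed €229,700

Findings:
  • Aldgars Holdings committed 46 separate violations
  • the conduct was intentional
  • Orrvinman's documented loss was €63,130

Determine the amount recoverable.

Statutory damages: 46 × €1,460 = €67,160
Greater of actual damages (€63,130) or statutory damages (€67,160): €67,160
Trebled: 3 × €67,160 = €201,480
Attorney fees: 40% of €201,480 = €80,592
Total before cap: €201,480 + €80,592 = €282,072
Cap at €229,700: €282,072 exceeds the cap → €229,700

€229,700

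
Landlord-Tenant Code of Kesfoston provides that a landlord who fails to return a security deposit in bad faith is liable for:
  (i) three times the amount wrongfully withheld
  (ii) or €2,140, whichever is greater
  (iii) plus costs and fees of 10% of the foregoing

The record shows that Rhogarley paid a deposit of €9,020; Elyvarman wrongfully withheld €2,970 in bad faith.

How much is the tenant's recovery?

€9,801

Trebled: 3 × €2,970 = €8,910
Minimum €2,140: €8,910 meets the minimum, no increase.
Costs and fees: 10% of €8,910 = €891
Total recovery: €8,910 + €891 = €9,801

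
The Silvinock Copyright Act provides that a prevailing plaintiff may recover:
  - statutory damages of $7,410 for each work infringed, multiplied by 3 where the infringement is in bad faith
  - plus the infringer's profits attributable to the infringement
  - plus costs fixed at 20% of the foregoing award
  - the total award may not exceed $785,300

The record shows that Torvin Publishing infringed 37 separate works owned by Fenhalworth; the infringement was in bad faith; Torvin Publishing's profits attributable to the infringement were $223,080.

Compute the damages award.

Statutory damages: 37 × $7,410 = $274,170
Trebled: 3 × $274,170 = $822,510
Combined award: $822,510 + $223,080 = $1,045,590
Costs: 20% of $1,045,590 = $209,118
Award plus costs: $1,045,590 + $209,118 = $1,254,708
Cap at $785,300: $1,254,708 exceeds the cap → $785,300

$785,300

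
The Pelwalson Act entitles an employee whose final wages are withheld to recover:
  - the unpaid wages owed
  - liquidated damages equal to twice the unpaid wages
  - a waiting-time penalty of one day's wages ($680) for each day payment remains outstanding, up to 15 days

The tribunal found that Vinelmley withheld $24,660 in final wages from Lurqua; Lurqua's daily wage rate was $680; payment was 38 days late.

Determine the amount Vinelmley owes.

$84,180

Doubled: 2 × $24,660 = $49,320
Penalty days: min(38, 15) = 15
Waiting-time penalty: 15 × $680 = $10,200
Total award: $24,660 + $49,320 + $10,200 = $84,180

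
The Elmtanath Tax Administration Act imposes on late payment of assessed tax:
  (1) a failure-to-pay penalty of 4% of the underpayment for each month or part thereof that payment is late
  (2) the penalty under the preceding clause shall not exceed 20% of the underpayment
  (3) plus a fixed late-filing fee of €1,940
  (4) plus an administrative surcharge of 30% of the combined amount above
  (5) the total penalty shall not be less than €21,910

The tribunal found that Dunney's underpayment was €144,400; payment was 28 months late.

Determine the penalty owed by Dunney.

Accrued rate: 4% × 28 = 112%, capped at 20% → 20%
Failure-to-pay penalty: 20% of €144,400 = €28,880
Penalty before surcharge: €28,880 + €1,940 = €30,820
Administrative surcharge: 30% of €30,820 = €9,246
Total penalty: €30,820 + €9,246 = €40,066
Minimum €21,910: €40,066 meets the minimum, no increase.

Penalty: €40,066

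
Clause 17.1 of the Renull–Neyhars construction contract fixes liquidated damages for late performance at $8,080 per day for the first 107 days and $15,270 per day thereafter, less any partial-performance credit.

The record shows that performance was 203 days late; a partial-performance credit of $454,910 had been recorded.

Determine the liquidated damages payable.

$1,875,570

First 107 days: 107 × $8,080 = $864,560
Remaining days: (203 − 107) × $15,270 = $1,465,920
Accrued per-day damages: $864,560 + $1,465,920 = $2,330,480
Less partial-performance credit: $2,330,480 − $454,910 = $1,875,570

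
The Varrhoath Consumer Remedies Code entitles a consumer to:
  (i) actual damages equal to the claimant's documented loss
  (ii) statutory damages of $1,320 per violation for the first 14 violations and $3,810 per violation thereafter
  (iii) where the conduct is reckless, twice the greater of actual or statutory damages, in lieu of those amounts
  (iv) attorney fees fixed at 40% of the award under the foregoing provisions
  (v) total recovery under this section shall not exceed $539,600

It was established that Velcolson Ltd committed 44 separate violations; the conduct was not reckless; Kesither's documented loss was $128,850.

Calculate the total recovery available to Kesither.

Total recovery: $366,282

First 14 violations: 14 × $1,320 = $18,480
Remaining violations: (44 − 14) × $3,810 = $114,300
Statutory damages: $18,480 + $114,300 = $132,780
Conduct not reckless: the in-lieu enhancement does not apply.
Actual plus statutory damages: $128,850 + $132,780 = $261,630
Attorney fees: 40% of $261,630 = $104,652
Total before cap: $261,630 + $104,652 = $366,282
Cap at $539,600: $366,282 is within the cap, no reduction.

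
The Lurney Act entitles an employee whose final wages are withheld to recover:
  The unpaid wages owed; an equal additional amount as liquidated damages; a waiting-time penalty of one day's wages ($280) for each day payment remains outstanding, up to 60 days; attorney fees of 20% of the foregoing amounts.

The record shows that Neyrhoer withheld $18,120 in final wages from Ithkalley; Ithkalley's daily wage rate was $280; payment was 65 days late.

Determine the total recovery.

$63,648

Liquidated damages (equal amount): $18,120
Penalty days: min(65, 60) = 60
Waiting-time penalty: 60 × $280 = $16,800
Subtotal: $18,120 + $18,120 + $16,800 = $53,040
Attorney fees: 20% of $53,040 = $10,608
Total award: $53,040 + $10,608 = $63,648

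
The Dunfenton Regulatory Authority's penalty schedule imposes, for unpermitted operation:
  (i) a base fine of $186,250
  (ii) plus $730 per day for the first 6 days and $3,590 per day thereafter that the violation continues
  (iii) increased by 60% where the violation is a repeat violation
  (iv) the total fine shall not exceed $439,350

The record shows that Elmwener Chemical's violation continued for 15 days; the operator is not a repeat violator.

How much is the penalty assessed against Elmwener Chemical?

$222,940

First 6 days: 6 × $730 = $4,380
Remaining days: (15 − 6) × $3,590 = $32,310
Per-day component: $4,380 + $32,310 = $36,690
Base plus per-day: $186,250 + $36,690 = $222,940
The operator is not a repeat violator: no 60% increase.
Cap at $439,350: $222,940 is within the cap, no reduction.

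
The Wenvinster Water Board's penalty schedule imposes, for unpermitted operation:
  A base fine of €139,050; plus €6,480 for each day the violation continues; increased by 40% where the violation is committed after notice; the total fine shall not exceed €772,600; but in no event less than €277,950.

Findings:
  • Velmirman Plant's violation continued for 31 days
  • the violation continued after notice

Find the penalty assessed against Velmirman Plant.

Per-day component: 31 × €6,480 = €200,880
Base plus per-day: €139,050 + €200,880 = €339,930
Enhancement: 40% of €339,930 = €135,972
Enhanced fine: €339,930 + €135,972 = €475,902
Cap at €772,600: €475,902 is within the cap, no reduction.
Minimum €277,950: €475,902 meets the minimum, no increase.

€475,902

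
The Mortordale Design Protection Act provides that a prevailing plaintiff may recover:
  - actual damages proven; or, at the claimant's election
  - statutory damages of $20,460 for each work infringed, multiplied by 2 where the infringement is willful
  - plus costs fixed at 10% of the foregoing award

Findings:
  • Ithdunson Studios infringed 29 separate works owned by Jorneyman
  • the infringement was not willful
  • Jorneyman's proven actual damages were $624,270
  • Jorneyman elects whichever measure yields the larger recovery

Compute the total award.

Statutory damages: 29 × $20,460 = $593,340
Infringement not willful: no ×2 enhancement.
Greater of actual damages ($624,270) or statutory damages ($593,340): $624,270
Costs: 10% of $624,270 = $62,427
Award plus costs: $624,270 + $62,427 = $686,697

$686,697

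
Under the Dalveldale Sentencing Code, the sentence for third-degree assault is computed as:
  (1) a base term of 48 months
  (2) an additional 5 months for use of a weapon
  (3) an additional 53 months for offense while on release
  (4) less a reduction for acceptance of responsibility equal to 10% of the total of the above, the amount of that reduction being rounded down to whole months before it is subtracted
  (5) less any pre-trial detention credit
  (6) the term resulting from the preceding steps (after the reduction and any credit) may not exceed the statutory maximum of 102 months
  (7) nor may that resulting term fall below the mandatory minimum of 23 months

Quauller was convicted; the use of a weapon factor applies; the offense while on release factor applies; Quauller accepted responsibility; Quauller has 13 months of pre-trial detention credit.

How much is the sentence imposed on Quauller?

Sentence: 83 months

Use of a weapon enhancement: +5 months
Offense while on release enhancement: +53 months
Adjusted term: 48 months + 5 months + 53 months = 106 months
Acceptance of responsibility reduction: 10% of 106 months = 10 months (rounded down)
After reduction: 106 − 10 = 96 months
Less pre-trial detention credit: 96 months − 13 months = 83 months
Cap at 102 months: 83 months is within the cap, no reduction.
Minimum 23 months: 83 months meets the minimum, no increase.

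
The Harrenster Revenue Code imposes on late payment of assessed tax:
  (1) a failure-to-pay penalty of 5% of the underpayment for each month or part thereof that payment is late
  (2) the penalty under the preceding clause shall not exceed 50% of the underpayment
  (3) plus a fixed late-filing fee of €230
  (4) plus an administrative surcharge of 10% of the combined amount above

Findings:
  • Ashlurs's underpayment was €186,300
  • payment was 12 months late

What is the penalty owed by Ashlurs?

€102,718

Accrued rate: 5% × 12 = 60%, capped at 50% → 50%
Failure-to-pay penalty: 50% of €186,300 = €93,150
Penalty before surcharge: €93,150 + €230 = €93,380
Administrative surcharge: 10% of €93,380 = €9,338
Total penalty: €93,380 + €9,338 = €102,718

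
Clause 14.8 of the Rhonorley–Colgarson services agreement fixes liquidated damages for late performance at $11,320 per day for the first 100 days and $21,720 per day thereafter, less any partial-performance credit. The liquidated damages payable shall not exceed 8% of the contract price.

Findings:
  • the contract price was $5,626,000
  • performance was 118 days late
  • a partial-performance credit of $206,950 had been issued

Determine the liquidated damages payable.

$450,080

First 100 days: 100 × $11,320 = $1,132,000
Remaining days: (118 − 100) × $21,720 = $390,960
Accrued per-day damages: $1,132,000 + $390,960 = $1,522,960
Less partial-performance credit: $1,522,960 − $206,950 = $1,316,010
Cap: 8% of $5,626,000 = $450,080
Cap at $450,080: $1,316,010 exceeds the cap → $450,080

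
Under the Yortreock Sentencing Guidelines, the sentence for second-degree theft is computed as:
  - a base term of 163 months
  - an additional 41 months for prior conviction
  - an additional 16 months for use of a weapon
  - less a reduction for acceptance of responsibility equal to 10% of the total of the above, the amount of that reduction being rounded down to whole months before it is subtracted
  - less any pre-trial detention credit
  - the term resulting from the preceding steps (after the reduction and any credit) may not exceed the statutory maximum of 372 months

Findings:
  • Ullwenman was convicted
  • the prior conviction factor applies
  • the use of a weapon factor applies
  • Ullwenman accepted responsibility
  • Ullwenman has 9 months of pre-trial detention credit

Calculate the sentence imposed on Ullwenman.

189 months

Prior conviction enhancement: +41 months
Use of a weapon enhancement: +16 months
Adjusted term: 163 months + 41 months + 16 months = 220 months
Acceptance of responsibility reduction: 10% of 220 months = 22 months (rounded down)
After reduction: 220 − 22 = 198 months
Less pre-trial detention credit: 198 months − 9 months = 189 months
Cap at 372 months: 189 months is within the cap, no reduction.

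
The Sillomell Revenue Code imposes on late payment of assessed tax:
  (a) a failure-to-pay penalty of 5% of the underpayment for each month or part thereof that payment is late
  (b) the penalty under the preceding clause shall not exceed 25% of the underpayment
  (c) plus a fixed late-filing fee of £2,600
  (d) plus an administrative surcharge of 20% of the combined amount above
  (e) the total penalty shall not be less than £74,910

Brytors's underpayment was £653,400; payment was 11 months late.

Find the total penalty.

£199,140

Accrued rate: 5% × 11 = 55%, capped at 25% → 25%
Failure-to-pay penalty: 25% of £653,400 = £163,350
Penalty before surcharge: £163,350 + £2,600 = £165,950
Administrative surcharge: 20% of £165,950 = £33,190
Total penalty: £165,950 + £33,190 = £199,140
Minimum £74,910: £199,140 meets the minimum, no increase.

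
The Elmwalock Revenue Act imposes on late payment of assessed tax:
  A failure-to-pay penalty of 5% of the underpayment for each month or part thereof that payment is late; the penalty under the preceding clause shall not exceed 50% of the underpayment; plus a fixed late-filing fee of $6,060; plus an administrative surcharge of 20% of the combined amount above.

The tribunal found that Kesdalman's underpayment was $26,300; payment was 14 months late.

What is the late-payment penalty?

$23,052

Accrued rate: 5% × 14 = 70%, capped at 50% → 50%
Failure-to-pay penalty: 50% of $26,300 = $13,150
Penalty before surcharge: $13,150 + $6,060 = $19,210
Administrative surcharge: 20% of $19,210 = $3,842
Total penalty: $19,210 + $3,842 = $23,052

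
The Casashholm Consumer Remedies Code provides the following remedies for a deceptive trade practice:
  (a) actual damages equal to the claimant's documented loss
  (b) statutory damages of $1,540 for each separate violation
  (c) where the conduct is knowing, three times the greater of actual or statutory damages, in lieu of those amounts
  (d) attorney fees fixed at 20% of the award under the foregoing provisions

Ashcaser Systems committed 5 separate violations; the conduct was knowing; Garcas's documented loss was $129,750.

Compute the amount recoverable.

$467,100

Statutory damages: 5 × $1,540 = $7,700
Greater of actual damages ($129,750) or statutory damages ($7,700): $129,750
Trebled: 3 × $129,750 = $389,250
Attorney fees: 20% of $389,250 = $77,850
Total recovery: $389,250 + $77,850 = $467,100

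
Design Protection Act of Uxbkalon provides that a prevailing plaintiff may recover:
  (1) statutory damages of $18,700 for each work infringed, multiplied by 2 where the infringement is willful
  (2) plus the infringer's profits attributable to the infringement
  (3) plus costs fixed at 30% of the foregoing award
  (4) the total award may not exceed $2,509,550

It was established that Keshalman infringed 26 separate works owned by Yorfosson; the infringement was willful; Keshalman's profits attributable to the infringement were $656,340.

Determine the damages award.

$2,117,362

Statutory damages: 26 × $18,700 = $486,200
Doubled: 2 × $486,200 = $972,400
Combined award: $972,400 + $656,340 = $1,628,740
Costs: 30% of $1,628,740 = $488,622
Award plus costs: $1,628,740 + $488,622 = $2,117,362
Cap at $2,509,550: $2,117,362 is within the cap, no reduction.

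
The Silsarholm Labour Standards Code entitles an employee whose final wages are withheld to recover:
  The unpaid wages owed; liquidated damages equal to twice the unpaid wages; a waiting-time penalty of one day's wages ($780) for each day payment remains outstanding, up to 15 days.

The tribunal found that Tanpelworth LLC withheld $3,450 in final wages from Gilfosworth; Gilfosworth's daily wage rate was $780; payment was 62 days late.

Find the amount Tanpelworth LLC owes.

Doubled: 2 × $3,450 = $6,900
Penalty days: min(62, 15) = 15
Waiting-time penalty: 15 × $780 = $11,700
Total award: $3,450 + $6,900 + $11,700 = $22,050

$22,050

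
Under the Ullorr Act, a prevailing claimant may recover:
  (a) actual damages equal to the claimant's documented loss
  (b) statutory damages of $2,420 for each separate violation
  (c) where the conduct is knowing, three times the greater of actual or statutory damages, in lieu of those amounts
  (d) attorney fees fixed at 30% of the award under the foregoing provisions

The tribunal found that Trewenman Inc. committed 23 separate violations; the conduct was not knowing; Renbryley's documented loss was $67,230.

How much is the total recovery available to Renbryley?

Statutory damages: 23 × $2,420 = $55,660
Conduct not knowing: the in-lieu enhancement does not apply.
Actual plus statutory damages: $67,230 + $55,660 = $122,890
Attorney fees: 30% of $122,890 = $36,867
Total recovery: $122,890 + $36,867 = $159,757

$159,757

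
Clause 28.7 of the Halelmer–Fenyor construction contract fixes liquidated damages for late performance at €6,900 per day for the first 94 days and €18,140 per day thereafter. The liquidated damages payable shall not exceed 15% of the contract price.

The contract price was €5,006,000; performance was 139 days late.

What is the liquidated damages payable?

First 94 days: 94 × €6,900 = €648,600
Remaining days: (139 − 94) × €18,140 = €816,300
Accrued per-day damages: €648,600 + €816,300 = €1,464,900
Cap: 15% of €5,006,000 = €750,900
Cap at €750,900: €1,464,900 exceeds the cap → €750,900

€750,900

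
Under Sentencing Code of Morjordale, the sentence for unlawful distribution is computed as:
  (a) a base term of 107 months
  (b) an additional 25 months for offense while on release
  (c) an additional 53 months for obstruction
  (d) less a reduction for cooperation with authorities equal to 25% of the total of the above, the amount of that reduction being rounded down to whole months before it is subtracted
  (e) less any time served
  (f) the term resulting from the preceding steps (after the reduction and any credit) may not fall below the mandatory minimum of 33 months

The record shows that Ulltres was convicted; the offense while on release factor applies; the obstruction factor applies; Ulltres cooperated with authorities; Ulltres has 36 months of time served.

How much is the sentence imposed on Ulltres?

Offense while on release enhancement: +25 months
Obstruction enhancement: +53 months
Adjusted term: 107 months + 25 months + 53 months = 185 months
Cooperation with authorities reduction: 25% of 185 months = 46 months (rounded down)
After reduction: 185 − 46 = 139 months
Less time served: 139 months − 36 months = 103 months
Minimum 33 months: 103 months meets the minimum, no increase.

103 months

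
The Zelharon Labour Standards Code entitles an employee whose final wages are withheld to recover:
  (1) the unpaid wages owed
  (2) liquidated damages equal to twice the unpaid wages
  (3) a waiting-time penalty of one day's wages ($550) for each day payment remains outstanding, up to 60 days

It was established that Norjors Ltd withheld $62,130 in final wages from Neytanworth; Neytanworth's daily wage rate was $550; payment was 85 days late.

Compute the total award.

Doubled: 2 × $62,130 = $124,260
Penalty days: min(85, 60) = 60
Waiting-time penalty: 60 × $550 = $33,000
Total award: $62,130 + $124,260 + $33,000 = $219,390

$219,390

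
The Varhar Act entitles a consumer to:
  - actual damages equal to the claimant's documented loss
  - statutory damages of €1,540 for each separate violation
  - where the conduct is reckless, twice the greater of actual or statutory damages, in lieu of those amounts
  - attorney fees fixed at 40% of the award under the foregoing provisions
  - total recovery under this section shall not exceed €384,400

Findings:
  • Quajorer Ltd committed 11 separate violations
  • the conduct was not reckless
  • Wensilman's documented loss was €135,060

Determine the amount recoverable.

Total recovery: €212,800

Statutory damages: 11 × €1,540 = €16,940
Conduct not reckless: the in-lieu enhancement does not apply.
Actual plus statutory damages: €135,060 + €16,940 = €152,000
Attorney fees: 40% of €152,000 = €60,800
Total before cap: €152,000 + €60,800 = €212,800
Cap at €384,400: €212,800 is within the cap, no reduction.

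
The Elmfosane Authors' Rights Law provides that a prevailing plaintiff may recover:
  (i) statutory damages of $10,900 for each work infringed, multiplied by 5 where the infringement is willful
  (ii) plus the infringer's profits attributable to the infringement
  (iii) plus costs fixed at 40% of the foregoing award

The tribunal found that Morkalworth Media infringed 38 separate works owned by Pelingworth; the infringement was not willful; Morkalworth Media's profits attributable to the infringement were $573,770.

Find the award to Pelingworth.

Statutory damages: 38 × $10,900 = $414,200
Infringement not willful: no ×5 enhancement.
Combined award: $414,200 + $573,770 = $987,970
Costs: 40% of $987,970 = $395,188
Award plus costs: $987,970 + $395,188 = $1,383,158

$1,383,158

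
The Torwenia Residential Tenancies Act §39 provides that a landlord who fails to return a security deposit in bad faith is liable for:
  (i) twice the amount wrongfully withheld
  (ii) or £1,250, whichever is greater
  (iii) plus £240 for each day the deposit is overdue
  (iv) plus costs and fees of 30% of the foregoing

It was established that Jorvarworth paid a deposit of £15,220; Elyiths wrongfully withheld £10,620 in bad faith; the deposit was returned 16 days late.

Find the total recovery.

£32,604

Doubled: 2 × £10,620 = £21,240
Minimum £1,250: £21,240 meets the minimum, no increase.
Late-return penalty: 16 × £240 = £3,840
Damages plus late penalty: £21,240 + £3,840 = £25,080
Costs and fees: 30% of £25,080 = £7,524
Total recovery: £25,080 + £7,524 = £32,604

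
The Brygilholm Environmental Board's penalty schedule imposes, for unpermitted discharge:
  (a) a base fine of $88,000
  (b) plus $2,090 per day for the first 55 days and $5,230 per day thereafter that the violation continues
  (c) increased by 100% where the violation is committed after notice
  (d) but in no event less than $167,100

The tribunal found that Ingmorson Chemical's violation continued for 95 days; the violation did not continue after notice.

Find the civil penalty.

First 55 days: 55 × $2,090 = $114,950
Remaining days: (95 − 55) × $5,230 = $209,200
Per-day component: $114,950 + $209,200 = $324,150
Base plus per-day: $88,000 + $324,150 = $412,150
The violation did not continue after notice: no 100% increase.
Minimum $167,100: $412,150 meets the minimum, no increase.

$412,150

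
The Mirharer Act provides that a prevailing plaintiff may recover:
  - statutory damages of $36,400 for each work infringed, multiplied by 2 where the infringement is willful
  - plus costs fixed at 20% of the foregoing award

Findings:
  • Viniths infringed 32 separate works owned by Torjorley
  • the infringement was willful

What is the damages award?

Statutory damages: 32 × $36,400 = $1,164,800
Doubled: 2 × $1,164,800 = $2,329,600
Costs: 20% of $2,329,600 = $465,920
Award plus costs: $2,329,600 + $465,920 = $2,795,520

$2,795,520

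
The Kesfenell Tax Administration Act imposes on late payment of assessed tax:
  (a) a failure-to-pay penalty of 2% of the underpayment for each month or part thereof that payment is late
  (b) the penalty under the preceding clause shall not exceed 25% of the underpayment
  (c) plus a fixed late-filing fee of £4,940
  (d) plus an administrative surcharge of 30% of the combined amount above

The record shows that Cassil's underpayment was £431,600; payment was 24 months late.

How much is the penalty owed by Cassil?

Accrued rate: 2% × 24 = 48%, capped at 25% → 25%
Failure-to-pay penalty: 25% of £431,600 = £107,900
Penalty before surcharge: £107,900 + £4,940 = £112,840
Administrative surcharge: 30% of £112,840 = £33,852
Total penalty: £112,840 + £33,852 = £146,692

£146,692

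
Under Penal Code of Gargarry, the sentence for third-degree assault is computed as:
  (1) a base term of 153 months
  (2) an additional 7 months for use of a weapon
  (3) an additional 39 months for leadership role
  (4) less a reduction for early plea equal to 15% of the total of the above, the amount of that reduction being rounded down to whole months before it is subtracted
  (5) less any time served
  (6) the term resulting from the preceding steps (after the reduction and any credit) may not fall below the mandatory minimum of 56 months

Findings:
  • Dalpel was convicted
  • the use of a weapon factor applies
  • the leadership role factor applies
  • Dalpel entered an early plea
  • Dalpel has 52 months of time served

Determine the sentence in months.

Use of a weapon enhancement: +7 months
Leadership role enhancement: +39 months
Adjusted term: 153 months + 7 months + 39 months = 199 months
Early plea reduction: 15% of 199 months = 29 months (rounded down)
After reduction: 199 − 29 = 170 months
Less time served: 170 months − 52 months = 118 months
Minimum 56 months: 118 months meets the minimum, no increase.

118 months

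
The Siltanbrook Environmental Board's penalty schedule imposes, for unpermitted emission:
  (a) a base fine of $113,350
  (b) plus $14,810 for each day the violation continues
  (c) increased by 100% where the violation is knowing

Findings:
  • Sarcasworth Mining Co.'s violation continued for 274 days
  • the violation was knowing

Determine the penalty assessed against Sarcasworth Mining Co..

Per-day component: 274 × $14,810 = $4,057,940
Base plus per-day: $113,350 + $4,057,940 = $4,171,290
Enhancement: 100% of $4,171,290 = $4,171,290
Enhanced fine: $4,171,290 + $4,171,290 = $8,342,580

$8,342,580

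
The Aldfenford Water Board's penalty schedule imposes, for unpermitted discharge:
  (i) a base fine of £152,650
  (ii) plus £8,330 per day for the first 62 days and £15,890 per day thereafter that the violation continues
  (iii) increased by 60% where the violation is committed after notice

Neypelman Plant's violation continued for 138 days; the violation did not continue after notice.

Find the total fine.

First 62 days: 62 × £8,330 = £516,460
Remaining days: (138 − 62) × £15,890 = £1,207,640
Per-day component: £516,460 + £1,207,640 = £1,724,100
Base plus per-day: £152,650 + £1,724,100 = £1,876,750
The violation did not continue after notice: no 60% increase.

£1,876,750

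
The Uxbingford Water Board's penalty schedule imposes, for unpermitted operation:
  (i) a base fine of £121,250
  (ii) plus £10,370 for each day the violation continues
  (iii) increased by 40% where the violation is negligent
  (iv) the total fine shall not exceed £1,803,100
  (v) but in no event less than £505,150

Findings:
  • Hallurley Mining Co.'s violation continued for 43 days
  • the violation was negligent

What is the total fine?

Per-day component: 43 × £10,370 = £445,910
Base plus per-day: £121,250 + £445,910 = £567,160
Enhancement: 40% of £567,160 = £226,864
Enhanced fine: £567,160 + £226,864 = £794,024
Cap at £1,803,100: £794,024 is within the cap, no reduction.
Minimum £505,150: £794,024 meets the minimum, no increase.

£794,024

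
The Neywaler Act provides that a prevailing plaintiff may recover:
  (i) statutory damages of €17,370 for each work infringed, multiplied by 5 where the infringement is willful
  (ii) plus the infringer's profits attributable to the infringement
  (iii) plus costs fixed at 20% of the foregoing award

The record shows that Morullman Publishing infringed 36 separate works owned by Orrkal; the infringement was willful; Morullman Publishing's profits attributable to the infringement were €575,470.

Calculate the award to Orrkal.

€4,442,484

Statutory damages: 36 × €17,370 = €625,320
Multiplied by 5: 5 × €625,320 = €3,126,600
Combined award: €3,126,600 + €575,470 = €3,702,070
Costs: 20% of €3,702,070 = €740,414
Award plus costs: €3,702,070 + €740,414 = €4,442,484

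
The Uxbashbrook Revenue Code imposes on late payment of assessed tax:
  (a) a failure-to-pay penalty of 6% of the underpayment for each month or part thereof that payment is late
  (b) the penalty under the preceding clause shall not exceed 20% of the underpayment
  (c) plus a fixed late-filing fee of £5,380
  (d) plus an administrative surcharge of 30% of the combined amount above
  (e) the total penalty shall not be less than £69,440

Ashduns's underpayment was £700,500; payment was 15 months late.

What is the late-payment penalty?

Accrued rate: 6% × 15 = 90%, capped at 20% → 20%
Failure-to-pay penalty: 20% of £700,500 = £140,100
Penalty before surcharge: £140,100 + £5,380 = £145,480
Administrative surcharge: 30% of £145,480 = £43,644
Total penalty: £145,480 + £43,644 = £189,124
Minimum £69,440: £189,124 meets the minimum, no increase.

£189,124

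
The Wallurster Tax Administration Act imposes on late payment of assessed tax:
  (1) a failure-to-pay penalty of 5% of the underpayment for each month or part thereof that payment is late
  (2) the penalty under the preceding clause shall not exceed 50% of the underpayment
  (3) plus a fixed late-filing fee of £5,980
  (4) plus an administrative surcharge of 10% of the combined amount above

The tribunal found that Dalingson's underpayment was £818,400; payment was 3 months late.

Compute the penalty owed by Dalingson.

£141,614

Accrued rate: 5% × 3 = 15%, capped at 50% → 15%
Failure-to-pay penalty: 15% of £818,400 = £122,760
Penalty before surcharge: £122,760 + £5,980 = £128,740
Administrative surcharge: 10% of £128,740 = £12,874
Total penalty: £128,740 + £12,874 = £141,614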